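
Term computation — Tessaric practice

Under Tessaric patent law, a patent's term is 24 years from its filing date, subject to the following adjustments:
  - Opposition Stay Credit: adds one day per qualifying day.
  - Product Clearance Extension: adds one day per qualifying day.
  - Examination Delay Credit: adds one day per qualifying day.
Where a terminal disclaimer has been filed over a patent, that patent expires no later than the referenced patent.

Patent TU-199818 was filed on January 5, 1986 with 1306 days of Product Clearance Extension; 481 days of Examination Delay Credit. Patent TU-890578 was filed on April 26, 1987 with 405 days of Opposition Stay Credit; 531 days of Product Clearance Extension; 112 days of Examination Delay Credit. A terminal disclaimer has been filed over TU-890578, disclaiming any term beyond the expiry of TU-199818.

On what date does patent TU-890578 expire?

Natural term of TU-890578:
  Base: filing + 24 years → 26 April 2011.
  Opposition Stay Credit: +405 days → 4 June 2012.
  Product Clearance Extension: +531 days → 17 November 2013.
  Examination Delay Credit: +112 days → 9 March 2014.
Expiry of referenced patent TU-199818:
  Base: filing + 24 years → 5 January 2010.
  Product Clearance Extension: +1306 days → 3 August 2013.
  Examination Delay Credit: +481 days → 27 November 2014.
Terminal disclaimer: TU-890578 expires on the earlier of 9 March 2014 and 27 November 2014.

2014-03-09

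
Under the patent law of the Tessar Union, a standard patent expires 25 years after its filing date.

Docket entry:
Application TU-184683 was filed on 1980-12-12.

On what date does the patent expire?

2005-12-12

Filing date + 25 years → 12 December 2005.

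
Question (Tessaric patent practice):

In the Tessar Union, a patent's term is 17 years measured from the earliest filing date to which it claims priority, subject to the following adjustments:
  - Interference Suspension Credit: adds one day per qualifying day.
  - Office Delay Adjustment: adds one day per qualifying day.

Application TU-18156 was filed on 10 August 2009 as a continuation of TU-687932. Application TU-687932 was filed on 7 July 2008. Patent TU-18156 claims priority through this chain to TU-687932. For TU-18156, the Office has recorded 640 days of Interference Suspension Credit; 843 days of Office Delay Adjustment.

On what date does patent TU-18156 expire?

Earliest priority filing: 7 July 2008.
Base term: 7 July 2008 + 17 years → 7 July 2025.
Interference Suspension Credit: +640 days → 8 April 2027.
Office Delay Adjustment: +843 days → 29 July 2029.

2029-07-29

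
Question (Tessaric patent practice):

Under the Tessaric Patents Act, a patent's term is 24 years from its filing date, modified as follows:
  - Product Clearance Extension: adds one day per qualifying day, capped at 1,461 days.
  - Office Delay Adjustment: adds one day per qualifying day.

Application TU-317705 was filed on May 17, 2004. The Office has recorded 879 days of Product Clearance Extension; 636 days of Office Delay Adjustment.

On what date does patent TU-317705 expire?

July 10, 2032

Base term: filing date + 24 years → 17 May 2028.
Product Clearance Extension: 879 days (within the 1461-day cap) → +879 days → 13 October 2030.
Office Delay Adjustment: +636 days → 10 July 2032.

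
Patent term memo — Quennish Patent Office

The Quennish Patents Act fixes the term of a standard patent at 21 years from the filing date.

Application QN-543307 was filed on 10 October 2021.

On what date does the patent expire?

Filing date + 21 years → 10 October 2042.

October 10, 2042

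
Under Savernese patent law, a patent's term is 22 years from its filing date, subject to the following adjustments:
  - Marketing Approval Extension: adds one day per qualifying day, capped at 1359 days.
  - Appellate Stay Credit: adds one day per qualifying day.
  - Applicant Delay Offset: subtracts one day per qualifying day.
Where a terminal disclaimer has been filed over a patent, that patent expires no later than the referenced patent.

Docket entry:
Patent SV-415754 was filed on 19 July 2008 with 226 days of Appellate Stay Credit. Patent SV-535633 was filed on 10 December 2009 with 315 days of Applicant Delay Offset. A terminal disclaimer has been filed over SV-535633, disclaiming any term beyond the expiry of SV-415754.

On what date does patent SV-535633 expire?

January 29, 2031

Natural term of SV-535633:
  Base: filing + 22 years → 10 December 2031.
  Applicant Delay Offset: −315 days → 29 January 2031.
Expiry of referenced patent SV-415754:
  Base: filing + 22 years → 19 July 2030.
  Appellate Stay Credit: +226 days → 2 March 2031.
Terminal disclaimer: SV-535633 expires on the earlier of 29 January 2031 and 2 March 2031.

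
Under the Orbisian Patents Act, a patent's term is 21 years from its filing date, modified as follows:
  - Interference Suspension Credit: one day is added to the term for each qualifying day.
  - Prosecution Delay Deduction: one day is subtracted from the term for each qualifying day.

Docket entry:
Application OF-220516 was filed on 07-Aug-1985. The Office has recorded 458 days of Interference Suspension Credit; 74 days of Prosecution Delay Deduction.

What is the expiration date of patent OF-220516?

Base term: filing date + 21 years → 7 August 2006.
Interference Suspension Credit: +458 days → 8 November 2007.
Prosecution Delay Deduction: −74 days → 26 August 2007.

August 26, 2007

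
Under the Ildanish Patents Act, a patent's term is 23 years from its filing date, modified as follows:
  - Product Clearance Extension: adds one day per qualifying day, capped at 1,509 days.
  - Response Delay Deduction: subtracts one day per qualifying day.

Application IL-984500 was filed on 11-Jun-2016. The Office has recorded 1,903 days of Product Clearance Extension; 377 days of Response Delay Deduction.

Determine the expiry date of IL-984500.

July 17, 2042

Base term: filing date + 23 years → 11 June 2039.
Product Clearance Extension: 1903 days claimed exceeds the 1509-day cap, so +1509 days → 29 July 2043.
Response Delay Deduction: −377 days → 17 July 2042.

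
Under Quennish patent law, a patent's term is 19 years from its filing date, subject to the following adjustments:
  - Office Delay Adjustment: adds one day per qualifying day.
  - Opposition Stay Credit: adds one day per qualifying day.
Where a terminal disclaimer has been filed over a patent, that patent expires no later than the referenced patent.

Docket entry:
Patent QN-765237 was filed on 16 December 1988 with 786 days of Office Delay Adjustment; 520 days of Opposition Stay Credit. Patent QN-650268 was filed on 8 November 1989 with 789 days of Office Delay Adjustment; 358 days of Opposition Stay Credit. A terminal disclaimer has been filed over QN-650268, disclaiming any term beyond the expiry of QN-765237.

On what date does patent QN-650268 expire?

Natural term of QN-650268:
  Base: filing + 19 years → 8 November 2008.
  Office Delay Adjustment: +789 days → 6 January 2011.
  Opposition Stay Credit: +358 days → 30 December 2011.
Expiry of referenced patent QN-765237:
  Base: filing + 19 years → 16 December 2007.
  Office Delay Adjustment: +786 days → 9 February 2010.
  Opposition Stay Credit: +520 days → 14 July 2011.
Terminal disclaimer: QN-650268 expires on the earlier of 30 December 2011 and 14 July 2011.

July 14, 2011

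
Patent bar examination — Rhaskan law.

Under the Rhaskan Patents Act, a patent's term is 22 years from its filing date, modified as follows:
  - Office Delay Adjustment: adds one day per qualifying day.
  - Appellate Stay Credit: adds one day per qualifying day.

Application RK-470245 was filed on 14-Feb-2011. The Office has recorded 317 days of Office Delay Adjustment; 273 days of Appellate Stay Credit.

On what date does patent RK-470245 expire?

Base term: filing date + 22 years → 14 February 2033.
Office Delay Adjustment: +317 days → 28 December 2033.
Appellate Stay Credit: +273 days → 27 September 2034.

2034-09-27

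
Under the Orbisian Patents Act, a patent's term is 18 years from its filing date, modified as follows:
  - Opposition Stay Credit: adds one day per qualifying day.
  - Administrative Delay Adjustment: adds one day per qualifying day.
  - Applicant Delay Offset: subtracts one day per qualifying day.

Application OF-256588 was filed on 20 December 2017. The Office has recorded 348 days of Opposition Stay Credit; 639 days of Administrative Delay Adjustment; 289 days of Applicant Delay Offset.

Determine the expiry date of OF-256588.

Base term: filing date + 18 years → 20 December 2035.
Opposition Stay Credit: +348 days → 2 December 2036.
Administrative Delay Adjustment: +639 days → 2 September 2038.
Applicant Delay Offset: −289 days → 17 November 2037.

2037-11-17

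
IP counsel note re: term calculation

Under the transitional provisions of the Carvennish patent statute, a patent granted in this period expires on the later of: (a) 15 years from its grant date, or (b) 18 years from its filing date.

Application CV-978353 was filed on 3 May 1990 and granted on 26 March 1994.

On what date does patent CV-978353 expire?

March 26, 2009

(a) grant + 15 years → 26 March 2009.
(b) filing + 18 years → 3 May 2008.
Later of the two: 26 March 2009.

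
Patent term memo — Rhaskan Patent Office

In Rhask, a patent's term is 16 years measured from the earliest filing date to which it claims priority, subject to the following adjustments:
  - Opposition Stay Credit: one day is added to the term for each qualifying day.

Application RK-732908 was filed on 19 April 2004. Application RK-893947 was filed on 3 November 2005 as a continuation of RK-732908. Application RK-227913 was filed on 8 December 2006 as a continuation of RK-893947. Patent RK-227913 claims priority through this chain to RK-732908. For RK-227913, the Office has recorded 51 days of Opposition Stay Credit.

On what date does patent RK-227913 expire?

June 9, 2020

Earliest priority filing: 19 April 2004.
Base term: 19 April 2004 + 16 years → 19 April 2020.
Opposition Stay Credit: +51 days → 9 June 2020.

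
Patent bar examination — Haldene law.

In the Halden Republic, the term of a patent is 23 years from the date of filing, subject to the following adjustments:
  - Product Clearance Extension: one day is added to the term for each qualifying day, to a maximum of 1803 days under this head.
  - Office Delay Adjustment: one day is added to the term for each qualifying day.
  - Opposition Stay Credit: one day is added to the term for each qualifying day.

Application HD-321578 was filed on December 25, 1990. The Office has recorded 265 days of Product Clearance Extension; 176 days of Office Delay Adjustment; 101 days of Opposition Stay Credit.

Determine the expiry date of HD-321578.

2015-06-20

Base term: filing date + 23 years → 25 December 2013.
Product Clearance Extension: 265 days (within the 1803-day cap) → +265 days → 16 September 2014.
Office Delay Adjustment: +176 days → 11 March 2015.
Opposition Stay Credit: +101 days → 20 June 2015.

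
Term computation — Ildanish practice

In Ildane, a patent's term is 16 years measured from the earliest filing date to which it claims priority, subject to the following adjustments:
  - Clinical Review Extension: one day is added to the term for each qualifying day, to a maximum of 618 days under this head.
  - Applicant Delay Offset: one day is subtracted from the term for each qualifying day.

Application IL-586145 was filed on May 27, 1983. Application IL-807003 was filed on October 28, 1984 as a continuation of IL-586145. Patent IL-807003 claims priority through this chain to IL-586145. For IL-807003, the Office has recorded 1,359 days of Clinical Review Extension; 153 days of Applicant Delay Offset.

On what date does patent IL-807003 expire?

Earliest priority filing: 27 May 1983.
Base term: 27 May 1983 + 16 years → 27 May 1999.
Clinical Review Extension: 1359 days claimed exceeds the 618-day cap, so +618 days → 3 February 2001.
Applicant Delay Offset: −153 days → 3 September 2000.

September 3, 2000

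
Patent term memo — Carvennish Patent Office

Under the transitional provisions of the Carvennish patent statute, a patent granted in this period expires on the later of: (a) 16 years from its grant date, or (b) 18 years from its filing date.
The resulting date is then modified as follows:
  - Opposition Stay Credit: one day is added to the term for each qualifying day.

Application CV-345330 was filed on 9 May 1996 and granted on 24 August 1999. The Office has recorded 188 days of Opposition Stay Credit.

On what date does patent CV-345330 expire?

(a) grant + 16 years → 24 August 2015.
(b) filing + 18 years → 9 May 2014.
Later of the two: 24 August 2015.
Opposition Stay Credit: +188 days → 28 February 2016.

2016-02-28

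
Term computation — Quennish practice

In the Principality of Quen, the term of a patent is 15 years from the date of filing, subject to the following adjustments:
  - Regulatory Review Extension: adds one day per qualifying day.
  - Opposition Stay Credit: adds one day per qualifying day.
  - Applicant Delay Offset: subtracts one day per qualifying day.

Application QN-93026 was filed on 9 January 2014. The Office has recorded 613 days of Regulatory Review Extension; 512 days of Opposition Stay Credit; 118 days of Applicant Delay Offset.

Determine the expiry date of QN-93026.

Base term: filing date + 15 years → 9 January 2029.
Regulatory Review Extension: +613 days → 14 September 2030.
Opposition Stay Credit: +512 days → 8 February 2032.
Applicant Delay Offset: −118 days → 13 October 2031.

October 13, 2031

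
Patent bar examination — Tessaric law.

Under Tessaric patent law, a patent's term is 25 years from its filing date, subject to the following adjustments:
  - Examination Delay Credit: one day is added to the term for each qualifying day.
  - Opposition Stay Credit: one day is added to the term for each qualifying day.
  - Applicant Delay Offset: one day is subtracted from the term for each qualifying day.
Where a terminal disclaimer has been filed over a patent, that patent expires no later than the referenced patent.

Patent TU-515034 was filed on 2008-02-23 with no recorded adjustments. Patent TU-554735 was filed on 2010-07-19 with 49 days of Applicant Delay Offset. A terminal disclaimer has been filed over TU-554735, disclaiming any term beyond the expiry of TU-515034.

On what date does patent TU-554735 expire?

Natural term of TU-554735:
  Base: filing + 25 years → 19 July 2035.
  Applicant Delay Offset: −49 days → 31 May 2035.
Expiry of referenced patent TU-515034:
  Base: filing + 25 years → 23 February 2033.
Terminal disclaimer: TU-554735 expires on the earlier of 31 May 2035 and 23 February 2033.

2033-02-23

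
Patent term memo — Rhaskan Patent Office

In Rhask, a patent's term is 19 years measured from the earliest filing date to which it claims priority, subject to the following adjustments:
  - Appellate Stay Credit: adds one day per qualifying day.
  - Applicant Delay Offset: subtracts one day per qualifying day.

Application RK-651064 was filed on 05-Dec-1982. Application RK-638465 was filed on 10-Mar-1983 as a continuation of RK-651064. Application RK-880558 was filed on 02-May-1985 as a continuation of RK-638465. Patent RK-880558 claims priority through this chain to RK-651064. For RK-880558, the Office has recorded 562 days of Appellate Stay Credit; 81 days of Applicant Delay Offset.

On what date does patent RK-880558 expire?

Earliest priority filing: 5 December 1982.
Base term: 5 December 1982 + 19 years → 5 December 2001.
Appellate Stay Credit: +562 days → 20 June 2003.
Applicant Delay Offset: −81 days → 31 March 2003.

March 31, 2003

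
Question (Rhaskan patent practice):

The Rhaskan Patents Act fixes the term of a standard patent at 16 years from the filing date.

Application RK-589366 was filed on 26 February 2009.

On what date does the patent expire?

Filing date + 16 years → 26 February 2025.

2025-02-26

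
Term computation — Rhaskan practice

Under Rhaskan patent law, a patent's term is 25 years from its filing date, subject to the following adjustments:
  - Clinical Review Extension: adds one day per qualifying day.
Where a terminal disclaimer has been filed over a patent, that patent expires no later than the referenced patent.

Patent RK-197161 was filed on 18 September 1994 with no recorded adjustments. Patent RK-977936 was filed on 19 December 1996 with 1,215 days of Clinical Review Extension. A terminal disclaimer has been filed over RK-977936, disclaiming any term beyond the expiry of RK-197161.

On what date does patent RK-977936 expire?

Natural term of RK-977936:
  Base: filing + 25 years → 19 December 2021.
  Clinical Review Extension: +1215 days → 17 April 2025.
Expiry of referenced patent RK-197161:
  Base: filing + 25 years → 18 September 2019.
Terminal disclaimer: RK-977936 expires on the earlier of 17 April 2025 and 18 September 2019.

2019-09-18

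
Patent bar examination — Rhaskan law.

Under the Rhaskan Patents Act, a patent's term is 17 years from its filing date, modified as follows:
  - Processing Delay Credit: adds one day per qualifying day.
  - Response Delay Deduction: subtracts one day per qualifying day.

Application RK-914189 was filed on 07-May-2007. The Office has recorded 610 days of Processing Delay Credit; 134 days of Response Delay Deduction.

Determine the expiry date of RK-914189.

Base term: filing date + 17 years → 7 May 2024.
Processing Delay Credit: +610 days → 7 January 2026.
Response Delay Deduction: −134 days → 26 August 2025.

August 26, 2025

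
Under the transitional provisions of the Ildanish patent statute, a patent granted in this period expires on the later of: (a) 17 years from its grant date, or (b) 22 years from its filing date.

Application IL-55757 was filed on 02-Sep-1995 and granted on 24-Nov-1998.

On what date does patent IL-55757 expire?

(a) grant + 17 years → 24 November 2015.
(b) filing + 22 years → 2 September 2017.
Later of the two: 2 September 2017.

2017-09-02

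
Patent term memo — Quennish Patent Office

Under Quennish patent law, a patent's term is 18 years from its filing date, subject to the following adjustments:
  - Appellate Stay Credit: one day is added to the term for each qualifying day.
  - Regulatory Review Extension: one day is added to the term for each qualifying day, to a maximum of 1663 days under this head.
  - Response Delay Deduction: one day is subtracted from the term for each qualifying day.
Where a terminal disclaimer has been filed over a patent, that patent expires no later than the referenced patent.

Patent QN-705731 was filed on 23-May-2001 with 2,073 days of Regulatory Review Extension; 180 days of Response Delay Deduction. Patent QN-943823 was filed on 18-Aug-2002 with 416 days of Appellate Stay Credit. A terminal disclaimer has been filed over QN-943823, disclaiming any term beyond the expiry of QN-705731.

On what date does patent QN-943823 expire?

October 8, 2021

Natural term of QN-943823:
  Base: filing + 18 years → 18 August 2020.
  Appellate Stay Credit: +416 days → 8 October 2021.
Expiry of referenced patent QN-705731:
  Base: filing + 18 years → 23 May 2019.
  Regulatory Review Extension: 2073 days claimed exceeds the 1663-day cap, so +1663 days → 11 December 2023.
  Response Delay Deduction: −180 days → 14 June 2023.
Terminal disclaimer: QN-943823 expires on the earlier of 8 October 2021 and 14 June 2023.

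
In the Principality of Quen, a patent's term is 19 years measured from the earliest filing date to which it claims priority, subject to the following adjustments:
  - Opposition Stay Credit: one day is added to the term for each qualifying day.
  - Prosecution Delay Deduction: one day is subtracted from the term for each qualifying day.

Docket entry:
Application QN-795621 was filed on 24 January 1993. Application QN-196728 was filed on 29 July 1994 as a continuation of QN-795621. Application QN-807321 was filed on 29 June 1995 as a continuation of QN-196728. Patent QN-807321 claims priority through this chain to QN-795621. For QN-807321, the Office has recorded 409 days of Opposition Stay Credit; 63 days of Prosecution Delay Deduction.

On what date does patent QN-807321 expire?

January 4, 2013

Earliest priority filing: 24 January 1993.
Base term: 24 January 1993 + 19 years → 24 January 2012.
Opposition Stay Credit: +409 days → 8 March 2013.
Prosecution Delay Deduction: −63 days → 4 January 2013.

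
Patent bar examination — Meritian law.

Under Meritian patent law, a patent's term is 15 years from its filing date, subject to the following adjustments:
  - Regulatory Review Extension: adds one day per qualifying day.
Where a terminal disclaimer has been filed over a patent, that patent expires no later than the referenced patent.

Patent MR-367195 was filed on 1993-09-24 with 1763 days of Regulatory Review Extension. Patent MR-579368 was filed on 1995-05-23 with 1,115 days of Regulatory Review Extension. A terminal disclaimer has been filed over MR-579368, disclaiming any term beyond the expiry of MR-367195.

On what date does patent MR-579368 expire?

Natural term of MR-579368:
  Base: filing + 15 years → 23 May 2010.
  Regulatory Review Extension: +1115 days → 11 June 2013.
Expiry of referenced patent MR-367195:
  Base: filing + 15 years → 24 September 2008.
  Regulatory Review Extension: +1763 days → 23 July 2013.
Terminal disclaimer: MR-579368 expires on the earlier of 11 June 2013 and 23 July 2013.

June 11, 2013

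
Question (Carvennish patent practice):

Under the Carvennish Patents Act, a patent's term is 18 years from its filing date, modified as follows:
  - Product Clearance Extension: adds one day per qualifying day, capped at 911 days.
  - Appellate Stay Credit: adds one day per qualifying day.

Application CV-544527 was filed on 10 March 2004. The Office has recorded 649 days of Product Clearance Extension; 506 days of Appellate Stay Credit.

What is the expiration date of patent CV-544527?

Base term: filing date + 18 years → 10 March 2022.
Product Clearance Extension: 649 days (within the 911-day cap) → +649 days → 19 December 2023.
Appellate Stay Credit: +506 days → 8 May 2025.

May 8, 2025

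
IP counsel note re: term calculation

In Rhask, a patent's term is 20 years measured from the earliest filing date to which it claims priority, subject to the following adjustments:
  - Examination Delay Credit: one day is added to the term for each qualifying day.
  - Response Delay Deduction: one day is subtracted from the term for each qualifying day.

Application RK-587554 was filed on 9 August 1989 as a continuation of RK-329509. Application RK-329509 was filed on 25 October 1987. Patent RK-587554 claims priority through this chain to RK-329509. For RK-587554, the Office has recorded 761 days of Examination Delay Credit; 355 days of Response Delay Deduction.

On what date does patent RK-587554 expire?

Earliest priority filing: 25 October 1987.
Base term: 25 October 1987 + 20 years → 25 October 2007.
Examination Delay Credit: +761 days → 24 November 2009.
Response Delay Deduction: −355 days → 4 December 2008.

2008-12-04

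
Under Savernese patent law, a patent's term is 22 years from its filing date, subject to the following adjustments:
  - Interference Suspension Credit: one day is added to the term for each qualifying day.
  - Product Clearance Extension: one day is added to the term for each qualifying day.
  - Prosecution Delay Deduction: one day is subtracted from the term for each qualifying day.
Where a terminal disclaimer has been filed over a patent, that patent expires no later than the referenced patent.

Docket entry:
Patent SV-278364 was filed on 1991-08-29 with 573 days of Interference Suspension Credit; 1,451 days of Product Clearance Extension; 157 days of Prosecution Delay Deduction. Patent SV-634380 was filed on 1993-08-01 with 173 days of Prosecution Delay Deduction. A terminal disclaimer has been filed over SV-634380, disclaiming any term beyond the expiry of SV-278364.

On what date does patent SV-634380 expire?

February 9, 2015

Natural term of SV-634380:
  Base: filing + 22 years → 1 August 2015.
  Prosecution Delay Deduction: −173 days → 9 February 2015.
Expiry of referenced patent SV-278364:
  Base: filing + 22 years → 29 August 2013.
  Interference Suspension Credit: +573 days → 25 March 2015.
  Product Clearance Extension: +1451 days → 15 March 2019.
  Prosecution Delay Deduction: −157 days → 9 October 2018.
Terminal disclaimer: SV-634380 expires on the earlier of 9 February 2015 and 9 October 2018.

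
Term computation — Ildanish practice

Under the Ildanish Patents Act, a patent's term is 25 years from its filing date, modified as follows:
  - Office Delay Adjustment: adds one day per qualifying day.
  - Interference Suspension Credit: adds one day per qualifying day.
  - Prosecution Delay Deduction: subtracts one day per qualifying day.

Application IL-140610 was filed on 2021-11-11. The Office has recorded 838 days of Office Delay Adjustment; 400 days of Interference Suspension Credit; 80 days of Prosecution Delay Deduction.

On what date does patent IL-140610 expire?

Base term: filing date + 25 years → 11 November 2046.
Office Delay Adjustment: +838 days → 26 February 2049.
Interference Suspension Credit: +400 days → 2 April 2050.
Prosecution Delay Deduction: −80 days → 12 January 2050.

2050-01-12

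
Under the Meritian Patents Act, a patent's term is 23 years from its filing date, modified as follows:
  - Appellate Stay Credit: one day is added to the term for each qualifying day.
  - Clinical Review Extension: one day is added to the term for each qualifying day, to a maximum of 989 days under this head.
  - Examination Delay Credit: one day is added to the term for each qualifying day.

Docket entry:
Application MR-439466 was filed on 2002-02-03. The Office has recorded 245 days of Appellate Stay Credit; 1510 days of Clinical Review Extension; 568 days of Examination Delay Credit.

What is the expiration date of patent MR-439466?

Base term: filing date + 23 years → 3 February 2025.
Appellate Stay Credit: +245 days → 6 October 2025.
Clinical Review Extension: 1510 days claimed exceeds the 989-day cap, so +989 days → 21 June 2028.
Examination Delay Credit: +568 days → 10 January 2030.

2030-01-10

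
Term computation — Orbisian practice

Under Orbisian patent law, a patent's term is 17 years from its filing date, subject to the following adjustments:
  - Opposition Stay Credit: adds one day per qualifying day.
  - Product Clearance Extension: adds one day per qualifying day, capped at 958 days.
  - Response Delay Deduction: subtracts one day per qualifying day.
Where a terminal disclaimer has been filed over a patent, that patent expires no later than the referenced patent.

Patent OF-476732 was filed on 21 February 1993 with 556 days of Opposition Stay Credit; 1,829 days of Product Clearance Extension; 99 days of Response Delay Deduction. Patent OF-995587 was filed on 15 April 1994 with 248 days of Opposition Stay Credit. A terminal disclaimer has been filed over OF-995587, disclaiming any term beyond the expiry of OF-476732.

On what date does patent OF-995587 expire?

Natural term of OF-995587:
  Base: filing + 17 years → 15 April 2011.
  Opposition Stay Credit: +248 days → 19 December 2011.
Expiry of referenced patent OF-476732:
  Base: filing + 17 years → 21 February 2010.
  Opposition Stay Credit: +556 days → 31 August 2011.
  Product Clearance Extension: 1829 days claimed exceeds the 958-day cap, so +958 days → 15 April 2014.
  Response Delay Deduction: −99 days → 6 January 2014.
Terminal disclaimer: OF-995587 expires on the earlier of 19 December 2011 and 6 January 2014.

December 19, 2011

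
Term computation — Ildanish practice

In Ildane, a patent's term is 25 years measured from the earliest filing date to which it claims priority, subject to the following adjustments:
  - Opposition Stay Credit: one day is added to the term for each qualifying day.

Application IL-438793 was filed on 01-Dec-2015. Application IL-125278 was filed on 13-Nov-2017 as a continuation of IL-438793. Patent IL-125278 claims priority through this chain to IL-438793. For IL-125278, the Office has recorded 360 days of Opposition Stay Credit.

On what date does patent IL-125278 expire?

Earliest priority filing: 1 December 2015.
Base term: 1 December 2015 + 25 years → 1 December 2040.
Opposition Stay Credit: +360 days → 26 November 2041.

2041-11-26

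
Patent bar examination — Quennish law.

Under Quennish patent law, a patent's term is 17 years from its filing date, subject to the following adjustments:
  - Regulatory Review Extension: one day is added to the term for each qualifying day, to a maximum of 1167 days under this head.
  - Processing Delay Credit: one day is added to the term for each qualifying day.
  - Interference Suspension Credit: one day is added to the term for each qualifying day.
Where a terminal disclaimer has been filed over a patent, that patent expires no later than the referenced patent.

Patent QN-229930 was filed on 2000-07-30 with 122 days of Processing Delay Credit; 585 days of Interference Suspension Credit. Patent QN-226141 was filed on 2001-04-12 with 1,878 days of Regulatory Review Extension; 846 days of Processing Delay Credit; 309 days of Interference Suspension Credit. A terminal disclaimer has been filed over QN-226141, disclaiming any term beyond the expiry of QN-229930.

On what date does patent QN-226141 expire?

2019-07-07

Natural term of QN-226141:
  Base: filing + 17 years → 12 April 2018.
  Regulatory Review Extension: 1878 days claimed exceeds the 1167-day cap, so +1167 days → 22 June 2021.
  Processing Delay Credit: +846 days → 16 October 2023.
  Interference Suspension Credit: +309 days → 20 August 2024.
Expiry of referenced patent QN-229930:
  Base: filing + 17 years → 30 July 2017.
  Processing Delay Credit: +122 days → 29 November 2017.
  Interference Suspension Credit: +585 days → 7 July 2019.
Terminal disclaimer: QN-226141 expires on the earlier of 20 August 2024 and 7 July 2019.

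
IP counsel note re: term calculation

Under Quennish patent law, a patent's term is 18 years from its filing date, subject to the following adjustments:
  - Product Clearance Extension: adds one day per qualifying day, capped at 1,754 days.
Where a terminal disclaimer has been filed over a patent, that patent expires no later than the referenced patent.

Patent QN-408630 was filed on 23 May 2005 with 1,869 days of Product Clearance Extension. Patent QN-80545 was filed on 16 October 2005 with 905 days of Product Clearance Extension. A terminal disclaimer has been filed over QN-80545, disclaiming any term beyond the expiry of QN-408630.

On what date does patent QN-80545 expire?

Natural term of QN-80545:
  Base: filing + 18 years → 16 October 2023.
  Product Clearance Extension: 905 days (within the 1754-day cap) → +905 days → 8 April 2026.
Expiry of referenced patent QN-408630:
  Base: filing + 18 years → 23 May 2023.
  Product Clearance Extension: 1869 days claimed exceeds the 1754-day cap, so +1754 days → 11 March 2028.
Terminal disclaimer: QN-80545 expires on the earlier of 8 April 2026 and 11 March 2028.

2026-04-08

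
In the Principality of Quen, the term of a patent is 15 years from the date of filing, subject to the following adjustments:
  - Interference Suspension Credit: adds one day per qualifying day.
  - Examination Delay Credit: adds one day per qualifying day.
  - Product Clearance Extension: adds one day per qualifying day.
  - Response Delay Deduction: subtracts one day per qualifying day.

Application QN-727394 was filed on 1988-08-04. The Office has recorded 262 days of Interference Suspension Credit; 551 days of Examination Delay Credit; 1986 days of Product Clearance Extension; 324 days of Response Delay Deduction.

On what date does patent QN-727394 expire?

Base term: filing date + 15 years → 4 August 2003.
Interference Suspension Credit: +262 days → 22 April 2004.
Examination Delay Credit: +551 days → 25 October 2005.
Product Clearance Extension: +1986 days → 3 April 2011.
Response Delay Deduction: −324 days → 14 May 2010.

May 14, 2010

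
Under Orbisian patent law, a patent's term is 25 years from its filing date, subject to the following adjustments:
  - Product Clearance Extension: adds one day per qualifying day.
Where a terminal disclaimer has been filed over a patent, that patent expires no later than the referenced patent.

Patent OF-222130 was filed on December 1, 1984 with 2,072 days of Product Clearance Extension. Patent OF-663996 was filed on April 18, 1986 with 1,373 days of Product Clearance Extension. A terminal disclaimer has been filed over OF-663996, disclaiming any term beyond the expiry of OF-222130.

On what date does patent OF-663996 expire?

Natural term of OF-663996:
  Base: filing + 25 years → 18 April 2011.
  Product Clearance Extension: +1373 days → 20 January 2015.
Expiry of referenced patent OF-222130:
  Base: filing + 25 years → 1 December 2009.
  Product Clearance Extension: +2072 days → 4 August 2015.
Terminal disclaimer: OF-663996 expires on the earlier of 20 January 2015 and 4 August 2015.

January 20, 2015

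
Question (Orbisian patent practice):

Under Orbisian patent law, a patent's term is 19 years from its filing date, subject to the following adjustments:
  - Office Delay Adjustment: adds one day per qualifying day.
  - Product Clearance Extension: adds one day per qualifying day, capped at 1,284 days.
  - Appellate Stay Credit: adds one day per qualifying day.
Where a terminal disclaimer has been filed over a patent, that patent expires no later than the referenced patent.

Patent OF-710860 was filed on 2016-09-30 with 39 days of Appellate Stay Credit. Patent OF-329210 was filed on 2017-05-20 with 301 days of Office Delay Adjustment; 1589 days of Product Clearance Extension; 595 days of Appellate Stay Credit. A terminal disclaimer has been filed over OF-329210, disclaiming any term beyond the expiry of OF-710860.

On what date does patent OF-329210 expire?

Natural term of OF-329210:
  Base: filing + 19 years → 20 May 2036.
  Office Delay Adjustment: +301 days → 17 March 2037.
  Product Clearance Extension: 1589 days claimed exceeds the 1284-day cap, so +1284 days → 21 September 2040.
  Appellate Stay Credit: +595 days → 9 May 2042.
Expiry of referenced patent OF-710860:
  Base: filing + 19 years → 30 September 2035.
  Appellate Stay Credit: +39 days → 8 November 2035.
Terminal disclaimer: OF-329210 expires on the earlier of 9 May 2042 and 8 November 2035.

2035-11-08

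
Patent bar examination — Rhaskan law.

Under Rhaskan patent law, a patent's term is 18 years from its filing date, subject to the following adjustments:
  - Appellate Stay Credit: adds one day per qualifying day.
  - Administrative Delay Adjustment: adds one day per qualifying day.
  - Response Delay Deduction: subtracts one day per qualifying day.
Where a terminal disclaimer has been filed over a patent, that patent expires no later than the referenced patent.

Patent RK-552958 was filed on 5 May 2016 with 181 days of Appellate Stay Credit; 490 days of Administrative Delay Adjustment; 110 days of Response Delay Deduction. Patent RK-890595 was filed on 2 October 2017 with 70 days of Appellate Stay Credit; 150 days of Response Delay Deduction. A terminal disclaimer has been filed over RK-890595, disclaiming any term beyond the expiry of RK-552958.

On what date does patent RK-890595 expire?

Natural term of RK-890595:
  Base: filing + 18 years → 2 October 2035.
  Appellate Stay Credit: +70 days → 11 December 2035.
  Response Delay Deduction: −150 days → 14 July 2035.
Expiry of referenced patent RK-552958:
  Base: filing + 18 years → 5 May 2034.
  Appellate Stay Credit: +181 days → 2 November 2034.
  Administrative Delay Adjustment: +490 days → 6 March 2036.
  Response Delay Deduction: −110 days → 17 November 2035.
Terminal disclaimer: RK-890595 expires on the earlier of 14 July 2035 and 17 November 2035.

2035-07-14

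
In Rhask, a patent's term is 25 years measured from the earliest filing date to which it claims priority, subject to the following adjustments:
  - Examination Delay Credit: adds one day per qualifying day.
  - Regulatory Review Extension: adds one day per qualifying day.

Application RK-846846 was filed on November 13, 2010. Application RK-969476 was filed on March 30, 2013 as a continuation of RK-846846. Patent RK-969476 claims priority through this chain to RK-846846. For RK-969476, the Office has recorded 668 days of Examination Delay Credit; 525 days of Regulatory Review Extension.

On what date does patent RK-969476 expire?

Earliest priority filing: 13 November 2010.
Base term: 13 November 2010 + 25 years → 13 November 2035.
Examination Delay Credit: +668 days → 11 September 2037.
Regulatory Review Extension: +525 days → 18 February 2039.

February 18, 2039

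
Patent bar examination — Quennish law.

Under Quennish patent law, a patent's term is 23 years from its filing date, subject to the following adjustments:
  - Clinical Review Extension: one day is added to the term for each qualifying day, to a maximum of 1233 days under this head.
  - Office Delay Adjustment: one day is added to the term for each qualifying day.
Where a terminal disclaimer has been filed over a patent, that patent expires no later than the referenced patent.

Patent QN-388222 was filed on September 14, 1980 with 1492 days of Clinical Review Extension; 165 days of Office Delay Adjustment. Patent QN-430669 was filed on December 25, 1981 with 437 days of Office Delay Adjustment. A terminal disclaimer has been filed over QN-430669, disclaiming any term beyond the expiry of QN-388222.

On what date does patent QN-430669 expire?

Natural term of QN-430669:
  Base: filing + 23 years → 25 December 2004.
  Office Delay Adjustment: +437 days → 7 March 2006.
Expiry of referenced patent QN-388222:
  Base: filing + 23 years → 14 September 2003.
  Clinical Review Extension: 1492 days claimed exceeds the 1233-day cap, so +1233 days → 29 January 2007.
  Office Delay Adjustment: +165 days → 13 July 2007.
Terminal disclaimer: QN-430669 expires on the earlier of 7 March 2006 and 13 July 2007.

March 7, 2006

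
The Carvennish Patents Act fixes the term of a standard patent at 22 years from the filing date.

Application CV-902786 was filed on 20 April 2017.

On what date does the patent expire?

2039-04-20

Filing date + 22 years → 20 April 2039.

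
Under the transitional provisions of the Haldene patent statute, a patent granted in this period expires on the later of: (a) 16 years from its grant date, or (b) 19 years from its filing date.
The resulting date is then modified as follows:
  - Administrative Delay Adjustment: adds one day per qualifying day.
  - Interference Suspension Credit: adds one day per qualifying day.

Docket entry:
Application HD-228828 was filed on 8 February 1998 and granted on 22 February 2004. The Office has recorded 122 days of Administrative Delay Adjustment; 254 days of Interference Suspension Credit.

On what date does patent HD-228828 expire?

(a) grant + 16 years → 22 February 2020.
(b) filing + 19 years → 8 February 2017.
Later of the two: 22 February 2020.
Administrative Delay Adjustment: +122 days → 23 June 2020.
Interference Suspension Credit: +254 days → 4 March 2021.

2021-03-04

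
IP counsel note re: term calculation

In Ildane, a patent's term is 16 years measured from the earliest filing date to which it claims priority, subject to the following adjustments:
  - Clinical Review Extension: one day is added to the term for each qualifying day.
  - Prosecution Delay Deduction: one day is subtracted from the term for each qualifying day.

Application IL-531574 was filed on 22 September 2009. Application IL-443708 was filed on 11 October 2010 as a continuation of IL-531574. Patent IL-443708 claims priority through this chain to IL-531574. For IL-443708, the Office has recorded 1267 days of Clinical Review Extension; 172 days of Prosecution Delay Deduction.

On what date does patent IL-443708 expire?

September 21, 2028

Earliest priority filing: 22 September 2009.
Base term: 22 September 2009 + 16 years → 22 September 2025.
Clinical Review Extension: +1267 days → 12 March 2029.
Prosecution Delay Deduction: −172 days → 21 September 2028.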